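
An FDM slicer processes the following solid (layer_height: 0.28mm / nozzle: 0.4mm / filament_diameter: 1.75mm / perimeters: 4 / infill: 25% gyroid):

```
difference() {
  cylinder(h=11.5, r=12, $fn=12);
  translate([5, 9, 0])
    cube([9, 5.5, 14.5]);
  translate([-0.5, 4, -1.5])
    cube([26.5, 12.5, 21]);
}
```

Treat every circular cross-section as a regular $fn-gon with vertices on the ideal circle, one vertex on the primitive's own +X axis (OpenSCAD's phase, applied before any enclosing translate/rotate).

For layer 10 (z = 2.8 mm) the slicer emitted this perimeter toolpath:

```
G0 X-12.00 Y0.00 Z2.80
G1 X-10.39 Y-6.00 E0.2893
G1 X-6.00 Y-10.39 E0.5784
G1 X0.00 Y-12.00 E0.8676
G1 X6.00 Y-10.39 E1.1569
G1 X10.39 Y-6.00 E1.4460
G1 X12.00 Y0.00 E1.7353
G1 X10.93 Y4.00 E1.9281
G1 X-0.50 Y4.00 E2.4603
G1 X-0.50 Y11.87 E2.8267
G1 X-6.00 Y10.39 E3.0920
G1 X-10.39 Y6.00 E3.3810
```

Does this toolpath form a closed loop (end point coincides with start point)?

no

Start point (G0): (-12.00, 0.00). End point (last G1): the path does not return to the start — open.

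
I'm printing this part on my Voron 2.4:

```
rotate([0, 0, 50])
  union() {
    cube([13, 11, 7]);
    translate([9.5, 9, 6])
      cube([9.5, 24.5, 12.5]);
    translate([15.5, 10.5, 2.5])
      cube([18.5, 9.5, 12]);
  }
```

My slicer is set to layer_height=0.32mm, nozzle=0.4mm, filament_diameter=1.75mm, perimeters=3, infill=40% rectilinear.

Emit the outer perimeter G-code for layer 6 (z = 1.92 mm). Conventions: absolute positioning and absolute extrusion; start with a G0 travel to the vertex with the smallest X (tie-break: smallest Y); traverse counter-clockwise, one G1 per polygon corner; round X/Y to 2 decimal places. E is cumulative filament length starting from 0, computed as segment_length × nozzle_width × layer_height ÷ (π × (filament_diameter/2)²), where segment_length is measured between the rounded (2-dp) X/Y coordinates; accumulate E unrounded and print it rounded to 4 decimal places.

At z = 1.92 mm: the 13×11 cube contributes its full rectangle; the cube at (9.5, 9) does not reach this height (z outside [6, 18.5]); the cube at (15.5, 10.5) is not intersected at this z (z outside [2.5, 14.5]); Taking the union: only the 13×11 cube is present, so the union is just that shape — 1 connected region; (rotated 50° about Z; rotation is an isometry so areas/perimeters/island counts are preserved). The outline is a single polygon with 4 vertices. Extrusion per mm of travel: 0.4 × 0.32 / (π × 0.875²) = 0.053216. Accumulating E over each segment gives final E = 2.5550.

G0 X-8.43 Y7.07 Z1.92
G1 X0.00 Y0.00 E0.5855
G1 X8.36 Y9.96 E1.2775
G1 X-0.07 Y17.03 E1.8630
G1 X-8.43 Y7.07 E2.5550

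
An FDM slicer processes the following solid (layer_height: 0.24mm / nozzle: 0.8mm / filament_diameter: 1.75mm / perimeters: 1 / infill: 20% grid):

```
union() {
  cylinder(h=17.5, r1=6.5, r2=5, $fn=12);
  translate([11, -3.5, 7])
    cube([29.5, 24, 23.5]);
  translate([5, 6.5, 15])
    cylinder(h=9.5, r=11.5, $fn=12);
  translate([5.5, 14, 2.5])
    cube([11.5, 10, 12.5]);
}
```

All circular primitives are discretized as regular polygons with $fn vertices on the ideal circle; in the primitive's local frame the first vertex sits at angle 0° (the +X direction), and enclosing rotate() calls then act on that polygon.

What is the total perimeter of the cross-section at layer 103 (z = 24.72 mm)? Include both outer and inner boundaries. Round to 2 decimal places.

107.00 mm

At z = 24.72 mm: the cone does not reach this height (z outside [0, 17.5]); the cube at (11, -3.5) is present — its section is the full 29.5×24 rectangle (perimeter 107.00 mm); the cylinder at (5, 6.5) is not intersected at this z (z outside [15, 24.5]); the cube at (5.5, 14) does not reach this height (z outside [2.5, 15]); Merging all regions: only the 29.5×24 cube at (11, -3.5) is present, so the union is just that shape — boundary = 107.00 mm. Overall, the cross-section is a single solid region. Total boundary length (outer) = 107.00 mm.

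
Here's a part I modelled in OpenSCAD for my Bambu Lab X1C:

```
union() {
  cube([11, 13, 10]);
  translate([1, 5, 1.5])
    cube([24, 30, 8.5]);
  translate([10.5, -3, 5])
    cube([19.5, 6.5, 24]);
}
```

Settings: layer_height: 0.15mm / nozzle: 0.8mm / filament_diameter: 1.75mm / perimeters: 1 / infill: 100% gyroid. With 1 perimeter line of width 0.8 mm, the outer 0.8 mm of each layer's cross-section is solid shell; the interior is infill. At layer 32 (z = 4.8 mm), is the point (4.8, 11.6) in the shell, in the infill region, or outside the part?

infill

At z = 4.8 mm: the cube is present — its section is the full 11×13 rectangle; the cube at (1, 5) (footprint 24×30) is included at this height; the cube at (10.5, -3) is absent (z outside [5, 29]); Taking the union: the regions partially overlap (shared area 80.00 mm²), so overlapping operands fuse into one piece — 1 connected region. Overall, the cross-section is a single solid region. The nearest boundary edge runs (0.00, 13.00)→(1.00, 13.00); distance from the point to it = 4.05 mm. The point is inside the cross-section and 4.05 mm from the nearest boundary — more than the 0.8 mm shell width (1 × 0.8), so it's in the infill interior.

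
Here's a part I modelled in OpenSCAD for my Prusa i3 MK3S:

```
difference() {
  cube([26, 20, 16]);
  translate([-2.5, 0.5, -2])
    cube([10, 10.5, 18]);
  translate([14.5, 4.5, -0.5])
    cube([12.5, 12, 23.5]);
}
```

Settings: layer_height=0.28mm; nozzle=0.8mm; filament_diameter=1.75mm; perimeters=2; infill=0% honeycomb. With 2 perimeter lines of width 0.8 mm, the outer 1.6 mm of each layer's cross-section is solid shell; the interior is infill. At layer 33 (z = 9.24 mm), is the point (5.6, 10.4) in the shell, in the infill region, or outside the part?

At z = 9.24 mm: the cube (footprint 26×20) is included at this height; the cube at (-2.5, 0.5) (footprint 10×10.5) is included at this height; the cube at (14.5, 4.5) is present — its section is the full 12.5×12 rectangle; Subtracting the remaining from the first: starting from the 26×20 cube, the 10×10.5 cube at (-2.5, 0.5) partially overlaps it — only the 78.75 mm² overlap (of its 105.00 mm²) is removed, clipping the outline; the 12.5×12 cube at (14.5, 4.5) partially overlaps it — only the 138.00 mm² overlap (of its 150.00 mm²) is removed, clipping the outline — 1 connected region. Overall, the cross-section is a single solid region. The nearest boundary edge runs (7.50, 11.00)→(0.00, 11.00); distance from the point to it = 0.60 mm. The point is not inside any of the regions above, so it lies outside the cross-section (0.60 mm from the nearest boundary).

outside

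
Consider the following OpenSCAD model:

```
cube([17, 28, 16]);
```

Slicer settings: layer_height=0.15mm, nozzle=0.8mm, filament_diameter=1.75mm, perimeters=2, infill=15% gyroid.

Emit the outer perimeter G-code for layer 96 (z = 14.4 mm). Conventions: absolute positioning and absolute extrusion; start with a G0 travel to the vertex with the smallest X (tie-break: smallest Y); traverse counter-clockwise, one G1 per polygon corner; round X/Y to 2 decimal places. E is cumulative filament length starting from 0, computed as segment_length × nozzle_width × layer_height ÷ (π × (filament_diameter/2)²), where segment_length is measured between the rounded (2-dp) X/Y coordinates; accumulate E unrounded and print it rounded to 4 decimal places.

At z = 14.4 mm: the cube is present — its section is the full 17×28 rectangle. The outline is a single polygon with 4 vertices. Extrusion per mm of travel: 0.8 × 0.15 / (π × 0.875²) = 0.049890. Accumulating E over each segment gives final E = 4.4901.

G0 X0.00 Y0.00 Z14.40
G1 X17.00 Y0.00 E0.8481
G1 X17.00 Y28.00 E2.2451
G1 X0.00 Y28.00 E3.0932
G1 X0.00 Y0.00 E4.4901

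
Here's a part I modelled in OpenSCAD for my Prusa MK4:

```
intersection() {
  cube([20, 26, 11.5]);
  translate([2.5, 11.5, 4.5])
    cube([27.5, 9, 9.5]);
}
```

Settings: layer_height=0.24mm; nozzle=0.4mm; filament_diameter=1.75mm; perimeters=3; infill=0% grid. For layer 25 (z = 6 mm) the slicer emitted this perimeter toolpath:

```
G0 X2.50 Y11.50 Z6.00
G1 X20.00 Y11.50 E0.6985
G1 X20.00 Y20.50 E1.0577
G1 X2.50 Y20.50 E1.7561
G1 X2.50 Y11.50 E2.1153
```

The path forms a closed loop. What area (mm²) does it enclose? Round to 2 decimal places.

Apply the shoelace formula to the sequence of (X, Y) vertices; enclosed area = 157.50 mm².

157.50 mm²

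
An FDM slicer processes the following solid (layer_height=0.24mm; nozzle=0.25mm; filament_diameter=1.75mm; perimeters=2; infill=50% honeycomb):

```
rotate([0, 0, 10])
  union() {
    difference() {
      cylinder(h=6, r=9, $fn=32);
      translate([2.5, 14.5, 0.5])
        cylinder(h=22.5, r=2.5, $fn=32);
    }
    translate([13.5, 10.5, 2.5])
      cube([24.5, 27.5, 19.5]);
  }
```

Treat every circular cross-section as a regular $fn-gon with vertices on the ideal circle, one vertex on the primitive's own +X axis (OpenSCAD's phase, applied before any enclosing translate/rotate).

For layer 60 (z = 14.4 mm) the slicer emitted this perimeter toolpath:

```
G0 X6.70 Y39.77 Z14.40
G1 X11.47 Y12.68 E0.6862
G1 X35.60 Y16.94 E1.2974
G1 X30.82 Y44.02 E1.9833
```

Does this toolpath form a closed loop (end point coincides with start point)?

no

Start point (G0): (6.70, 39.77). End point (last G1): the path does not return to the start — open.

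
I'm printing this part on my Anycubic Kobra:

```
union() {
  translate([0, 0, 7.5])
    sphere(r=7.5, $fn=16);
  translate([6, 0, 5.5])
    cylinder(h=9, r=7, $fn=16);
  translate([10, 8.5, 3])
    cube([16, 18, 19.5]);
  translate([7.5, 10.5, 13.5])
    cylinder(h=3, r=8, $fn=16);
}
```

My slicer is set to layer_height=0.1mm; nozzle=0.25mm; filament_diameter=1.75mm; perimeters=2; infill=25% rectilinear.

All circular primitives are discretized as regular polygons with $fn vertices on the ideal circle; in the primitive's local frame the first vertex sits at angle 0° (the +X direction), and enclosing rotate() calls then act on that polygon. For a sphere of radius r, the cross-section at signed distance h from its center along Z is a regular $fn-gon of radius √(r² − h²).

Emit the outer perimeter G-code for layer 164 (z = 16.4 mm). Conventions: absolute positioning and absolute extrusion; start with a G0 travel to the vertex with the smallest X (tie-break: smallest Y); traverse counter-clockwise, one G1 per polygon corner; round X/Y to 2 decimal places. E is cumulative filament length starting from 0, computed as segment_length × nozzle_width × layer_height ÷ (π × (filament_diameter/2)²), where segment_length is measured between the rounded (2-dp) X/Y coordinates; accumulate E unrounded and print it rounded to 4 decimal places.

G0 X-0.50 Y10.50 Z16.40
G1 X0.11 Y7.44 E0.0324
G1 X1.84 Y4.84 E0.0649
G1 X4.44 Y3.11 E0.0973
G1 X7.50 Y2.50 E0.1298
G1 X10.56 Y3.11 E0.1622
G1 X13.16 Y4.84 E0.1947
G1 X14.89 Y7.44 E0.2271
G1 X15.10 Y8.50 E0.2384
G1 X26.00 Y8.50 E0.3517
G1 X26.00 Y26.50 E0.5387
G1 X10.00 Y26.50 E0.7050
G1 X10.00 Y18.00 E0.7934
G1 X7.50 Y18.50 E0.8199
G1 X4.44 Y17.89 E0.8523
G1 X1.84 Y16.16 E0.8848
G1 X0.11 Y13.56 E0.9172
G1 X-0.50 Y10.50 E0.9497

At z = 16.4 mm: the sphere is not intersected at this z (|z−center|=8.900 > r=7.5); the cylinder at (6, 0) does not reach this height (z outside [5.5, 14.5]); the cube at (10, 8.5) (footprint 16×18) is included at this height; the r=8 cylinder at (7.5, 10.5) contributes a regular 16-gon of circumradius 8; Merging all regions: the regions partially overlap (shared area 40.21 mm²), so overlapping operands fuse into one piece — 1 connected region. The outline is a single polygon with 17 vertices. Extrusion per mm of travel: 0.25 × 0.1 / (π × 0.875²) = 0.010394. Accumulating E over each segment gives final E = 0.9497.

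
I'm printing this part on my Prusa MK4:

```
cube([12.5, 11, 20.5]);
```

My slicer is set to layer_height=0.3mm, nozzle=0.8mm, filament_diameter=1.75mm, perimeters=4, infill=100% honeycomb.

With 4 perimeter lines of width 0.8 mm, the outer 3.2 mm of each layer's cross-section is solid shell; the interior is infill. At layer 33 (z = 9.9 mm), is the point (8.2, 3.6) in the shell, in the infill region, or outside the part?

At z = 9.9 mm: the cube is present — its section is the full 12.5×11 rectangle. Overall, the cross-section is a single solid region. The nearest boundary edge runs (0.00, 0.00)→(12.50, 0.00); distance from the point to it = 3.60 mm. The point is inside the cross-section and 3.60 mm from the nearest boundary — more than the 3.2 mm shell width (4 × 0.8), so it's in the infill interior.

infill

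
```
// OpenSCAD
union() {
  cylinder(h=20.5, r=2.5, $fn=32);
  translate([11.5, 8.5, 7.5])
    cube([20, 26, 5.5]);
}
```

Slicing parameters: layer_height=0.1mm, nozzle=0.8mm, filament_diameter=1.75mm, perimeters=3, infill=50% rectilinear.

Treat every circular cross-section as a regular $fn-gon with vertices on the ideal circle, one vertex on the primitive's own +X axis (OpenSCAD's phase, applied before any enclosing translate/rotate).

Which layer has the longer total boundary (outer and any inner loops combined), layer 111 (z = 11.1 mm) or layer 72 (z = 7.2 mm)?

Layer 111 (z = 11.1): the r=2.5 cylinder contributes a regular 32-gon of circumradius 2.5 (perimeter = 2·32·2.500·sin(180°/32) = 15.68 mm); the 20×26 cube at (11.5, 8.5) contributes its full rectangle (perimeter 92.00 mm); Combining (union): the 2 present regions are separate (no shared area or edge), so areas and boundary lengths simply add and each stays a separate island — boundary = 107.68 mm. So its perimeter = 107.68 mm. Layer 72 (z = 7.2): the r=2.5 cylinder contributes a regular 32-gon of circumradius 2.5 (perimeter = 2·32·2.500·sin(180°/32) = 15.68 mm); the cube at (11.5, 8.5) is not intersected at this z (z outside [7.5, 13]); Taking the union: only the r=2.5 cylinder is present, so the union is just that shape — boundary = 15.68 mm. So its perimeter = 15.68 mm. Layer 111 is larger (107.68 vs 15.68 mm).

layer 111 (z = 11.1 mm)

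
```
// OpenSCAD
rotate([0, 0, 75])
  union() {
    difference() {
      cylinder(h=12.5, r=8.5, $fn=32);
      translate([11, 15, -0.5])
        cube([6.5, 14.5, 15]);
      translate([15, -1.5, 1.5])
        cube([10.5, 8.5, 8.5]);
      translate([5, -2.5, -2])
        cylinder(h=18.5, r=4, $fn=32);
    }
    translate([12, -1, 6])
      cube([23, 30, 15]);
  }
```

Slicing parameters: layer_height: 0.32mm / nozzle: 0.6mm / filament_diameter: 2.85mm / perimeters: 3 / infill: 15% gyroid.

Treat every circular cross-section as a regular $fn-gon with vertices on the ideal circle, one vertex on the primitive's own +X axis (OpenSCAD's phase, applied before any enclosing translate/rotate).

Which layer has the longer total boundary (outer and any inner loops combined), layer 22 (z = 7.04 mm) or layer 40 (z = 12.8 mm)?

Layer 22 (z = 7.04): the cylinder: section is a regular 32-gon, circumradius r=8.5 (perimeter = 2·32·8.500·sin(180°/32) = 53.32 mm); the 6.5×14.5 cube at (11, 15) contributes its full rectangle (perimeter 42.00 mm); the cube at (15, -1.5) (footprint 10.5×8.5) is included at this height (perimeter 38.00 mm); the r=4 cylinder at (5, -2.5) contributes a regular 32-gon of circumradius 4 (perimeter = 2·32·4.000·sin(180°/32) = 25.09 mm); Subtracting the remaining from the first: starting from the r=8.5 cylinder, the 6.5×14.5 cube at (11, 15) misses the remaining region (no effect); the 10.5×8.5 cube at (15, -1.5) misses the remaining region (no effect); the r=4 cylinder at (5, -2.5) partially overlaps it — only the 44.63 mm² overlap (of its 49.94 mm²) is removed, clipping the outline — boundary = 63.67 mm; the 23×30 cube at (12, -1) contributes its full rectangle (perimeter 106.00 mm); Combining (union): the 2 present regions are separate (no shared area or edge), so areas and boundary lengths simply add and each stays a separate island — boundary = 169.67 mm; (rotated 75° about Z; rotation is an isometry so areas/perimeters/island counts are preserved). So its perimeter = 169.67 mm. Layer 40 (z = 12.8): the cylinder is absent (z outside [0, 12.5]); the cube at (11, 15) is present — its section is the full 6.5×14.5 rectangle (perimeter 42.00 mm); the cube at (15, -1.5) is absent (z outside [1.5, 10]); the r=4 cylinder at (5, -2.5) gives a regular 32-gon of circumradius 4 (constant along its height) (perimeter = 2·32·4.000·sin(180°/32) = 25.09 mm); Taking the first minus the rest: the first operand is absent here, so nothing remains; the cube at (12, -1) (footprint 23×30) is included at this height (perimeter 106.00 mm); Combining (union): only the 23×30 cube at (12, -1) is present, so the union is just that shape — boundary = 106.00 mm; (whole slice rotated 75° about Z — lengths, areas and connectivity unchanged). So its perimeter = 106.00 mm. Layer 22 is larger (169.67 vs 106.00 mm).

layer 22 (z = 7.04 mm)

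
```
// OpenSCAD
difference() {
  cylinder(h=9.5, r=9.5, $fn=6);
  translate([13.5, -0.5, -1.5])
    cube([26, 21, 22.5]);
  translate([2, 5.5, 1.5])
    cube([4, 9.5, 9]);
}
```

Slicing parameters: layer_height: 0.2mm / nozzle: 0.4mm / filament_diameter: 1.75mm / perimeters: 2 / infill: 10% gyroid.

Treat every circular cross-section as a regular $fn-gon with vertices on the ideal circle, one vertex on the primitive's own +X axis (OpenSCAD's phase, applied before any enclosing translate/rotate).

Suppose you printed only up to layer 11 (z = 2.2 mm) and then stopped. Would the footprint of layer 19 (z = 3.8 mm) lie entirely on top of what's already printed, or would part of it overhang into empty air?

entirely on top

Compare the two slices. At z = 2.2: the cylinder: section is a regular 6-gon, circumradius r=9.5 (area = (6/2)·9.500²·sin(360°/6) = 234.48 mm²); the 26×21 cube at (13.5, -0.5) contributes its full rectangle (area 546.00 mm²); the cube at (2, 5.5) (footprint 4×9.5) is included at this height (area 38.00 mm²); Subtracting the remaining from the first: starting from the r=9.5 cylinder (234.48 mm²), the 26×21 cube at (13.5, -0.5) misses the remaining region (no effect); the 4×9.5 cube at (2, 5.5) partially overlaps it — only the 9.56 mm² overlap (of its 38.00 mm²) is removed, clipping the outline — area = 224.92 mm². At z = 3.8: the cylinder: section is a regular 6-gon, circumradius r=9.5 (area = (6/2)·9.500²·sin(360°/6) = 234.48 mm²); the cube at (13.5, -0.5) (footprint 26×21) is included at this height (area 546.00 mm²); the 4×9.5 cube at (2, 5.5) contributes its full rectangle (area 38.00 mm²); After the difference (first − rest): starting from the r=9.5 cylinder (234.48 mm²), the 26×21 cube at (13.5, -0.5) misses the remaining region (no effect); the 4×9.5 cube at (2, 5.5) partially overlaps it — only the 9.56 mm² overlap (of its 38.00 mm²) is removed, clipping the outline — area = 224.92 mm². Checking containment: the cross-section at z = 3.8 is a subset of the cross-section at z = 2.2.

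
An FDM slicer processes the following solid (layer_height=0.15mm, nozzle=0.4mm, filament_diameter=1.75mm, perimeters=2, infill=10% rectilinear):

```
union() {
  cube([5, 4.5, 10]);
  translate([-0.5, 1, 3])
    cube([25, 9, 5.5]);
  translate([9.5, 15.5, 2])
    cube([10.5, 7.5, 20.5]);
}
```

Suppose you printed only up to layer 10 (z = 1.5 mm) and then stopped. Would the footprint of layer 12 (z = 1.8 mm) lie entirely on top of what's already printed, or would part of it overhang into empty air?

entirely on top

Compare the two slices. At z = 1.5: the cube (footprint 5×4.5) is included at this height (area 22.50 mm²); the cube at (-0.5, 1) does not reach this height (z outside [3, 8.5]); the cube at (9.5, 15.5) is absent (z outside [2, 22.5]); Taking the union: only the 5×4.5 cube is present, so the union is just that shape — area = 22.50 mm². At z = 1.8: the cube is present — its section is the full 5×4.5 rectangle (area 22.50 mm²); the cube at (-0.5, 1) does not reach this height (z outside [3, 8.5]); the cube at (9.5, 15.5) does not reach this height (z outside [2, 22.5]); Merging all regions: only the 5×4.5 cube is present, so the union is just that shape — area = 22.50 mm². Checking containment: the cross-section at z = 1.8 is a subset of the cross-section at z = 1.5.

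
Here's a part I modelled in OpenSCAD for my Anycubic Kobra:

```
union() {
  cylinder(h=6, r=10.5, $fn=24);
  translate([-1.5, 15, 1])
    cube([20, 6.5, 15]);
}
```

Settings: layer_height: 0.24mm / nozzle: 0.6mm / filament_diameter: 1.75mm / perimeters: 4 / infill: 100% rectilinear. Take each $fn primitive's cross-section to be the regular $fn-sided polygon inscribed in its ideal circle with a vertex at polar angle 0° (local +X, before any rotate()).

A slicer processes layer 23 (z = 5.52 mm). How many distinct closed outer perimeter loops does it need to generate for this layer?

At z = 5.52 mm: the r=10.5 cylinder contributes a regular 24-gon of circumradius 10.5; the 20×6.5 cube at (-1.5, 15) contributes its full rectangle; Merging all regions: the 2 present regions are separate (no shared area or edge), so areas and boundary lengths simply add and each stays a separate island — 2 connected regions. The result has 2 disconnected regions.

2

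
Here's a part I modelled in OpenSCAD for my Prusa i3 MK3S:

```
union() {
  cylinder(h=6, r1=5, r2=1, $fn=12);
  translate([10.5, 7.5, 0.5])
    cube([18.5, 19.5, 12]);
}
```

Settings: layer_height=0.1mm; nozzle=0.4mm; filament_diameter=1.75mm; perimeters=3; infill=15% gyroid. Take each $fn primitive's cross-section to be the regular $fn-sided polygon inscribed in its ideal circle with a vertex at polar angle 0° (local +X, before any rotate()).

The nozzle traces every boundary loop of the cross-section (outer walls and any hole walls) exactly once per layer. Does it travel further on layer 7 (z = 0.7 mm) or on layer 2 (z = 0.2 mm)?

layer 7 (z = 0.7 mm)

Layer 7 (z = 0.7): the cone contributes a regular 12-gon of circumradius 4.533 (interpolated between r1=5 and r2=1 at t=0.117) (perimeter = 2·12·4.533·sin(180°/12) = 28.16 mm); the 18.5×19.5 cube at (10.5, 7.5) contributes its full rectangle (perimeter 76.00 mm); Combining (union): the 2 present regions are separate (no shared area or edge), so areas and boundary lengths simply add and each stays a separate island — boundary = 104.16 mm. So its perimeter = 104.16 mm. Layer 2 (z = 0.2): the cone contributes a regular 12-gon of circumradius 4.867 (interpolated between r1=5 and r2=1 at t=0.033) (perimeter = 2·12·4.867·sin(180°/12) = 30.23 mm); the cube at (10.5, 7.5) is absent (z outside [0.5, 12.5]); Taking the union: only the cone is present, so the union is just that shape — boundary = 30.23 mm. So its perimeter = 30.23 mm. Layer 7 is larger (104.16 vs 30.23 mm).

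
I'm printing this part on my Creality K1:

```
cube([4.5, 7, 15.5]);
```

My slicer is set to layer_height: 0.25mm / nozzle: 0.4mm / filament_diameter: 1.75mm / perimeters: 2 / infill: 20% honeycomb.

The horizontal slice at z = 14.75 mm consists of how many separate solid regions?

At z = 14.75 mm: the cube is present — its section is the full 4.5×7 rectangle. The result has 1 disconnected region.

1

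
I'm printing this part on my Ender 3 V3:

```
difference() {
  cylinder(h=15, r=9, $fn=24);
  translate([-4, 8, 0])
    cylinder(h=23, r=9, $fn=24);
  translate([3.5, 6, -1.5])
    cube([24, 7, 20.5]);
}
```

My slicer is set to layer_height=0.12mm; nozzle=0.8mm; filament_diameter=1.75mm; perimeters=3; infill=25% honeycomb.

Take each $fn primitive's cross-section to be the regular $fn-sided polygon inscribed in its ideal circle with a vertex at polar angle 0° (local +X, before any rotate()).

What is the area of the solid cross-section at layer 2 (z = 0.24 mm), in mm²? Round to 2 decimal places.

151.64 mm²

At z = 0.24 mm: the r=9 cylinder gives a regular 24-gon of circumradius 9 (constant along its height) (area = (24/2)·9.000²·sin(360°/24) = 251.57 mm²); the r=9 cylinder at (-4, 8) gives a regular 24-gon of circumradius 9 (constant along its height) (area = (24/2)·9.000²·sin(360°/24) = 251.57 mm²); the 24×7 cube at (3.5, 6) contributes its full rectangle (area 168.00 mm²); Subtracting the remaining from the first: starting from the r=9 cylinder (251.57 mm²), the r=9 cylinder at (-4, 8) partially overlaps it — only the 98.43 mm² overlap (of its 251.57 mm²) is removed, clipping the outline; the 24×7 cube at (3.5, 6) partially overlaps it — only the 1.50 mm² overlap (of its 168.00 mm²) is removed, clipping the outline — area = 151.64 mm². Overall, the cross-section is a single solid region. Net area = 151.64 mm².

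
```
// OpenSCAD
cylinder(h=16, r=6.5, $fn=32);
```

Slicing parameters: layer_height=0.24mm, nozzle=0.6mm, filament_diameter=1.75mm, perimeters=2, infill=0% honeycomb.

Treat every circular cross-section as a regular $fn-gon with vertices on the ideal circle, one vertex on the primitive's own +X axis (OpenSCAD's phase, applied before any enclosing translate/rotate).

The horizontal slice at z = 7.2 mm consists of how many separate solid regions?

1

At z = 7.2 mm: the cylinder: section is a regular 32-gon, circumradius r=6.5. The result has 1 disconnected region.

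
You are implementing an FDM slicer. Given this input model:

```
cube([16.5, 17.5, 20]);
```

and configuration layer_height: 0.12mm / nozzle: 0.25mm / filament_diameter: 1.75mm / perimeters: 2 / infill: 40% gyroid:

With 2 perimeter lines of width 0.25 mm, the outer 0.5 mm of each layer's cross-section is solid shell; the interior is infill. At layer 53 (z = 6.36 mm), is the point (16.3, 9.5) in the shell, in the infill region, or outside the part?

At z = 6.36 mm: the 16.5×17.5 cube contributes its full rectangle. Overall, the cross-section is a single solid region. The nearest boundary edge runs (16.50, 0.00)→(16.50, 17.50); distance from the point to it = 0.20 mm. The point is inside the cross-section, 0.20 mm from the nearest boundary — within the 0.5 mm shell band (2 × 0.25).

shell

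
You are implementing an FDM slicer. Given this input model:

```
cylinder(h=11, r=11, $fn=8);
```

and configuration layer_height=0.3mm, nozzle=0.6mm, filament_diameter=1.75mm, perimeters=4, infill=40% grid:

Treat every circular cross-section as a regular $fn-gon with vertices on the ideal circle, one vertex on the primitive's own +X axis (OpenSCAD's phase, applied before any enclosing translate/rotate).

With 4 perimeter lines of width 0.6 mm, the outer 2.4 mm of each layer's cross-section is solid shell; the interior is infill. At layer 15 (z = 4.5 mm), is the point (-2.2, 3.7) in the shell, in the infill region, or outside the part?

infill

At z = 4.5 mm: the cylinder: section is a regular 8-gon, circumradius r=11. Overall, the cross-section is a single solid region. The nearest boundary edge runs (0.00, 11.00)→(-7.78, 7.78); distance from the point to it = 5.90 mm. The point is inside the cross-section and 5.90 mm from the nearest boundary — more than the 2.4 mm shell width (4 × 0.6), so it's in the infill interior.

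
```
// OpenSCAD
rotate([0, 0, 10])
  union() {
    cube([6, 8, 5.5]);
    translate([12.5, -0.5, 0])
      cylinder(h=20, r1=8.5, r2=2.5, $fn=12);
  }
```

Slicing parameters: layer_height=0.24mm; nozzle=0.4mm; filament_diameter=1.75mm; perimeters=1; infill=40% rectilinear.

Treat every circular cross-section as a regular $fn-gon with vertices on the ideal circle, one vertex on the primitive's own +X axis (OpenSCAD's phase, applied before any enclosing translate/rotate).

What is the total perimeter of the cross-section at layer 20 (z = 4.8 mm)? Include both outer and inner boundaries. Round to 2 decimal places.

At z = 4.8 mm: the 6×8 cube contributes its full rectangle (perimeter 28.00 mm); the cone at (12.5, -0.5) contributes a regular 12-gon of circumradius 7.060 (interpolated between r1=8.5 and r2=2.5 at t=0.240) (perimeter = 2·12·7.060·sin(180°/12) = 43.85 mm); Combining (union): the regions partially overlap (shared area 0.34 mm²), so the edge portions inside another operand are dropped and the merged outline is re-measured after clipping — boundary = 68.19 mm; (whole slice rotated 10° about Z — lengths, areas and connectivity unchanged). Overall, the cross-section is a single solid region. Total boundary length (outer) = 68.19 mm.

68.19 mm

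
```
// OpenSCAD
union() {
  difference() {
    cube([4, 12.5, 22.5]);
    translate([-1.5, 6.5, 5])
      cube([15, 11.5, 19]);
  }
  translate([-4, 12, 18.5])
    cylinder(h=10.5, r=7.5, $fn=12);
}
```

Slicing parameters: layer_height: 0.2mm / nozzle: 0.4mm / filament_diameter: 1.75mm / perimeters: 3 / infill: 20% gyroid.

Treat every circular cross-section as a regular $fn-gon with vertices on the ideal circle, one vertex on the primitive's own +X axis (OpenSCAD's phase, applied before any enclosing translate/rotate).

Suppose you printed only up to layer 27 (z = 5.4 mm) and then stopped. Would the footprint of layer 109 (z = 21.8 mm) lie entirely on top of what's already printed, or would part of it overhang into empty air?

part overhangs

Compare the two slices. At z = 5.4: the cube (footprint 4×12.5) is included at this height (area 50.00 mm²); the 15×11.5 cube at (-1.5, 6.5) contributes its full rectangle (area 172.50 mm²); After the difference (first − rest): starting from the 4×12.5 cube (50.00 mm²), the 15×11.5 cube at (-1.5, 6.5) partially overlaps it — only the 24.00 mm² overlap (of its 172.50 mm²) is removed, clipping the outline — area = 26.00 mm²; the cylinder at (-4, 12) is not intersected at this z (z outside [18.5, 29]); Combining (union): only that combined region is present, so the union is just that shape — area = 26.00 mm². At z = 21.8: the 4×12.5 cube contributes its full rectangle (area 50.00 mm²); the cube at (-1.5, 6.5) is present — its section is the full 15×11.5 rectangle (area 172.50 mm²); Subtracting the remaining from the first: starting from the 4×12.5 cube (50.00 mm²), the 15×11.5 cube at (-1.5, 6.5) partially overlaps it — only the 24.00 mm² overlap (of its 172.50 mm²) is removed, clipping the outline — area = 26.00 mm²; the cylinder at (-4, 12): section is a regular 12-gon, circumradius r=7.5 (area = (12/2)·7.500²·sin(360°/12) = 168.75 mm²); Merging all regions: the regions partially overlap — summed areas 194.75 mm² minus the doubly-counted overlap 0.28 mm² gives 194.47 mm² — area = 194.47 mm². Checking containment: at z = 21.8 the cross-section extends beyond the z = 5.4 cross-section by about 168.47 mm².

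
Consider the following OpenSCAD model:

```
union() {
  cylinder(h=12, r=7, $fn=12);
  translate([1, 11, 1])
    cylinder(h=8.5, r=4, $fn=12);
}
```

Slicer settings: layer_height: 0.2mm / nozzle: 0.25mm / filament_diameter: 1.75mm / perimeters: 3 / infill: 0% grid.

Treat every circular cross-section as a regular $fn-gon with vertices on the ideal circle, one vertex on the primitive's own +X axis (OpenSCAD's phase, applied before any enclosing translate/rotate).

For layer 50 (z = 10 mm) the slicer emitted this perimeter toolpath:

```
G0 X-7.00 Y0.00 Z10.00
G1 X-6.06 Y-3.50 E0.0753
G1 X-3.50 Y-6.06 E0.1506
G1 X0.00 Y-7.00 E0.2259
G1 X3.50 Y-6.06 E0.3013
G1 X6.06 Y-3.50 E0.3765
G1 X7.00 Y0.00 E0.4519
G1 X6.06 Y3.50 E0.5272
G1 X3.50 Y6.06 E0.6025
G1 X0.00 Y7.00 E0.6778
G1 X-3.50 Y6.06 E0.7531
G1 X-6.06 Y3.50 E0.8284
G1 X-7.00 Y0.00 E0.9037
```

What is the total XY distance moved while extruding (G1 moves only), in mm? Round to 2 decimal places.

Sum the Euclidean lengths of each G1 segment: total = 43.47 mm.

43.47 mm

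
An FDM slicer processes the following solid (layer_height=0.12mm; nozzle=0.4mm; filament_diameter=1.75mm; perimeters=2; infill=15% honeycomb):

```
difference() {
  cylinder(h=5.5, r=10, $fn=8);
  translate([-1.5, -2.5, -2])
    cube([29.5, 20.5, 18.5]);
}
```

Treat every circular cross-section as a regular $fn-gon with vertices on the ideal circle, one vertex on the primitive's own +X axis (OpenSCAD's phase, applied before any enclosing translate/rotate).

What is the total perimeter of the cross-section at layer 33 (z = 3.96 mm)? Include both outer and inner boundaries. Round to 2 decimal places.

At z = 3.96 mm: the r=10 cylinder gives a regular 8-gon of circumradius 10 (constant along its height) (perimeter = 2·8·10.000·sin(180°/8) = 61.23 mm); the cube at (-1.5, -2.5) (footprint 29.5×20.5) is included at this height (perimeter 100.00 mm); After the difference (first − rest): starting from the r=10 cylinder, the 29.5×20.5 cube at (-1.5, -2.5) partially overlaps it — only the 112.70 mm² overlap (of its 604.75 mm²) is removed, clipping the outline — boundary = 63.94 mm. Overall, the cross-section is a single solid region. Total boundary length (outer) = 63.94 mm.

63.94 mm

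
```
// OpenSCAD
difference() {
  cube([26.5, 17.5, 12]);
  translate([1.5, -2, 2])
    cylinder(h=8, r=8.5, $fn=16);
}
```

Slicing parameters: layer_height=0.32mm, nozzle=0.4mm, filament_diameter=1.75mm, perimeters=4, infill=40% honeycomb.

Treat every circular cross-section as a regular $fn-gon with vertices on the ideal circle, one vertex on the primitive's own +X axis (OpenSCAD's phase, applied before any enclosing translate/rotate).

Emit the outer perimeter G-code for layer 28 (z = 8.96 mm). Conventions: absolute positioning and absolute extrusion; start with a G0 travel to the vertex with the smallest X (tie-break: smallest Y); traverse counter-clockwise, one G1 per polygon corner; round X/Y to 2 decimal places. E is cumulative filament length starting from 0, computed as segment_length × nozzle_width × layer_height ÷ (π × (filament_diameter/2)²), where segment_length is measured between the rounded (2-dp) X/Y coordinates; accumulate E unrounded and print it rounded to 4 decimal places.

G0 X0.00 Y6.20 Z8.96
G1 X1.50 Y6.50 E0.0814
G1 X4.75 Y5.85 E0.2578
G1 X7.51 Y4.01 E0.4343
G1 X9.35 Y1.25 E0.6108
G1 X9.60 Y0.00 E0.6787
G1 X26.50 Y0.00 E1.5780
G1 X26.50 Y17.50 E2.5093
G1 X0.00 Y17.50 E3.9195
G1 X0.00 Y6.20 E4.5209

At z = 8.96 mm: the 26.5×17.5 cube contributes its full rectangle; the cylinder at (1.5, -2): section is a regular 16-gon, circumradius r=8.5; Taking the first minus the rest: starting from the 26.5×17.5 cube, the r=8.5 cylinder at (1.5, -2) partially overlaps it — only the 48.22 mm² overlap (of its 221.19 mm²) is removed, clipping the outline — 1 connected region. The outline is a single polygon with 9 vertices. Extrusion per mm of travel: 0.4 × 0.32 / (π × 0.875²) = 0.053216. Accumulating E over each segment gives final E = 4.5209.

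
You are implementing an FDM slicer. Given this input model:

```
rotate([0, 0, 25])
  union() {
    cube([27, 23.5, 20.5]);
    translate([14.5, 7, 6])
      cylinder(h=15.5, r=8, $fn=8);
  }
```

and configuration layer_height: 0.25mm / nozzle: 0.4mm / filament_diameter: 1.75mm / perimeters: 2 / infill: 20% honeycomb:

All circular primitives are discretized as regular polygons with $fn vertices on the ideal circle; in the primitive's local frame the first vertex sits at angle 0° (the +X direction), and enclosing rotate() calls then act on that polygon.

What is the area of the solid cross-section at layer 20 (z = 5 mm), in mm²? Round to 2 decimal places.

At z = 5 mm: the cube (footprint 27×23.5) is included at this height (area 634.50 mm²); the cylinder at (14.5, 7) does not reach this height (z outside [6, 21.5]); Taking the union: only the 27×23.5 cube is present, so the union is just that shape — area = 634.50 mm²; (rotated 25° about Z; rotation is an isometry so areas/perimeters/island counts are preserved). Overall, the cross-section is a single solid region. Net area = 634.50 mm².

634.50 mm²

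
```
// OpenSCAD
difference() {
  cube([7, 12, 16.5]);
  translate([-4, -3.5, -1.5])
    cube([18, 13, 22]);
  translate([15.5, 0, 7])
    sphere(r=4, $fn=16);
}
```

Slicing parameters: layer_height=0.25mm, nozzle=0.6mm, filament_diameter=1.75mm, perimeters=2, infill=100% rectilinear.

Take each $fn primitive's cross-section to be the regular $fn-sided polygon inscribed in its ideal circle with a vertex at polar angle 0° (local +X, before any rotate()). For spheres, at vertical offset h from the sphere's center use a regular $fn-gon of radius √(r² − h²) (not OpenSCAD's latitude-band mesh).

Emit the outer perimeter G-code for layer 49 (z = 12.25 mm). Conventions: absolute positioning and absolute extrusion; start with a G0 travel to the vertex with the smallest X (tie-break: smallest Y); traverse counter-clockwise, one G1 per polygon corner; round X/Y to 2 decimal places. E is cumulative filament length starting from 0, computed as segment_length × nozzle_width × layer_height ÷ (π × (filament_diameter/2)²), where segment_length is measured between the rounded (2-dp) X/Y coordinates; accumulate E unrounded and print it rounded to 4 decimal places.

G0 X0.00 Y9.50 Z12.25
G1 X7.00 Y9.50 E0.4365
G1 X7.00 Y12.00 E0.5924
G1 X0.00 Y12.00 E1.0290
G1 X0.00 Y9.50 E1.1849

At z = 12.25 mm: the cube is present — its section is the full 7×12 rectangle; the cube at (-4, -3.5) (footprint 18×13) is included at this height; the sphere at (15.5, 0) is not intersected at this z (|z−center|=5.250 > r=4); Taking the first minus the rest: starting from the 7×12 cube, the 18×13 cube at (-4, -3.5) partially overlaps it — only the 66.50 mm² overlap (of its 234.00 mm²) is removed, clipping the outline — 1 connected region. The outline is a single polygon with 4 vertices. Extrusion per mm of travel: 0.6 × 0.25 / (π × 0.875²) = 0.062363. Accumulating E over each segment gives final E = 1.1849.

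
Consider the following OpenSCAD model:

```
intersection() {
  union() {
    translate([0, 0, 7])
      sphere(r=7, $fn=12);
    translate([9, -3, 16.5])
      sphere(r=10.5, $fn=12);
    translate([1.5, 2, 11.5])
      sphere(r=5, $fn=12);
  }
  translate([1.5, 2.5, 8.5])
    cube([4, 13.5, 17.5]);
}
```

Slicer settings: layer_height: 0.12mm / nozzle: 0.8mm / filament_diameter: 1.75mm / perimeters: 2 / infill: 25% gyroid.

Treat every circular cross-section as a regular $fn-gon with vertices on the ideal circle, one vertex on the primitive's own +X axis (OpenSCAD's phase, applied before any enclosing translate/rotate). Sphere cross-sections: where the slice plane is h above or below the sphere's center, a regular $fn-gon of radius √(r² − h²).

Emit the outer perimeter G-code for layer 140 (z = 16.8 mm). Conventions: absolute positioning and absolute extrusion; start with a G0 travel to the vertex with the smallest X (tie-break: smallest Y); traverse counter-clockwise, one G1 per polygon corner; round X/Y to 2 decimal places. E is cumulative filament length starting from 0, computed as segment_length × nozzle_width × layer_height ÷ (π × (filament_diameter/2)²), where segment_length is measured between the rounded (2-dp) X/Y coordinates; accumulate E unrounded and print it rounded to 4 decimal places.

At z = 16.8 mm: the sphere is not intersected at this z (|z−center|=9.800 > r=7); the r=10.5 sphere at (9, -3) contributes a regular 12-gon of circumradius √(10.5²−0.3²) = 10.496; the sphere at (1.5, 2) is not intersected at this z (|z−center|=5.300 > r=5); Merging all regions: only the r=10.5 sphere at (9, -3) is present, so the union is just that shape — 1 connected region; the cube at (1.5, 2.5) is present — its section is the full 4×13.5 rectangle; Taking the intersection: the 4×13.5 cube at (1.5, 2.5) partially overlaps the result so far; clipping to the common part keeps 12.23 mm² — 1 connected region. The outline is a single polygon with 5 vertices. Extrusion per mm of travel: 0.8 × 0.12 / (π × 0.875²) = 0.039912. Accumulating E over each segment gives final E = 0.5745.

G0 X1.50 Y2.50 Z16.80
G1 X5.50 Y2.50 E0.1596
G1 X5.50 Y6.56 E0.3217
G1 X3.75 Y6.09 E0.3940
G1 X1.50 Y3.84 E0.5210
G1 X1.50 Y2.50 E0.5745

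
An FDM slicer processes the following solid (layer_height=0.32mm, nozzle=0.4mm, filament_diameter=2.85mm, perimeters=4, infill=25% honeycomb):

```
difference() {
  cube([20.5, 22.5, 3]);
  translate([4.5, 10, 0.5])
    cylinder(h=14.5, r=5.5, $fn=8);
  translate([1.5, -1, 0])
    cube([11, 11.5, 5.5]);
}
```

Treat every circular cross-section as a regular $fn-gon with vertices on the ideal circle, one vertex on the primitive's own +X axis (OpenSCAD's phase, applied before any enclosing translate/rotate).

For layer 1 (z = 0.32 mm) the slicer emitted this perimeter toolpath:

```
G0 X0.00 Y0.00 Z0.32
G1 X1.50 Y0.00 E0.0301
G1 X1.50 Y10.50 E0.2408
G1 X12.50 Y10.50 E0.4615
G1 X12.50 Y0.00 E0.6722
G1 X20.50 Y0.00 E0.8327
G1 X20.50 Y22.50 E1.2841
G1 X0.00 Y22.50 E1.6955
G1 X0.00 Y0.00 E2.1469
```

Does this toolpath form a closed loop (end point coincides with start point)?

Start point (G0): (0.00, 0.00). End point (last G1): the path returns to the start — closed.

yes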